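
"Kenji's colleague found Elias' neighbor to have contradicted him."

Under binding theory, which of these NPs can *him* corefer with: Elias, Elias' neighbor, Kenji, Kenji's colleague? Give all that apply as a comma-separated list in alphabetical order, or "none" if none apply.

*him* is a pronoun; Principle B requires it to be free in its binding domain — the clause headed by 'contradicted'.
— Elias: possessor inside the subject DP of the clause headed by 'contradicted'; does not c-command the pronoun — Principle B does not apply; allowed.
— Elias' neighbor: subject of the clause headed by 'contradicted'; c-commands the pronoun within its binding domain — blocked (Principle B).
— Kenji: possessor inside the subject DP of the matrix clause; does not c-command the pronoun — Principle B does not apply; allowed.
— Kenji's colleague: subject of the matrix clause; c-commands the pronoun but lies outside its binding domain — allowed.

Elias, Kenji, Kenji's colleague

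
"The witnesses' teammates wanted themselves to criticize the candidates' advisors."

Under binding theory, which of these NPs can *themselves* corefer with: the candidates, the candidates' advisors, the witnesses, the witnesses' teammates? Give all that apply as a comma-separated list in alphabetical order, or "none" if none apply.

the witnesses' teammates

*themselves* is a reflexive; Principle A requires it to be bound within its binding domain — the matrix clause.
— the candidates: possessor inside the object DP of the clause headed by 'criticize'; does not c-command the reflexive — cannot bind it (Principle A).
— the candidates' advisors: object of the clause headed by 'criticize'; does not c-command the reflexive — cannot bind it (Principle A).
— the witnesses: possessor inside the subject DP of the matrix clause; does not c-command the reflexive — cannot bind it (Principle A).
— the witnesses' teammates: subject of the matrix clause; c-commands the reflexive within its binding domain — allowed (Principle A).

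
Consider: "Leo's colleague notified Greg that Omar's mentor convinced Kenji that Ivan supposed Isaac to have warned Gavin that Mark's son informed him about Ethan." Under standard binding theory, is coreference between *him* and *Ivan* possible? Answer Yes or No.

*Ivan* is an R-expression; Principle C requires it to be free (not bound by any c-commanding expression).
— him: object of the clause headed by 'informed'; the pronoun does not c-command the R-expression — coreference allowed.

Yes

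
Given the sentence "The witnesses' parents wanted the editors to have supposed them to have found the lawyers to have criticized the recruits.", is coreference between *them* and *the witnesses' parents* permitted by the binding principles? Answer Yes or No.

Yes

*them* is a pronoun; Principle B requires it to be free in its binding domain — the clause headed by 'supposed'.
— the witnesses' parents: subject of the matrix clause; c-commands the pronoun but lies outside its binding domain — allowed.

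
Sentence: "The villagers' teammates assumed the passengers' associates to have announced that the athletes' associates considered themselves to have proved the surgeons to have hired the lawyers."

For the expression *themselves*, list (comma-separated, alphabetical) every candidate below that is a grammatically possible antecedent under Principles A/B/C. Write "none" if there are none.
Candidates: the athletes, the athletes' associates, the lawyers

the athletes' associates

*themselves* is a reflexive; Principle A requires it to be bound within its binding domain — the clause headed by 'considered'.
— the athletes: possessor inside the subject DP of the clause headed by 'considered'; does not c-command the reflexive — cannot bind it (Principle A).
— the athletes' associates: subject of the clause headed by 'considered'; c-commands the reflexive within its binding domain — allowed (Principle A).
— the lawyers: object of the clause headed by 'hired'; does not c-command the reflexive — cannot bind it (Principle A).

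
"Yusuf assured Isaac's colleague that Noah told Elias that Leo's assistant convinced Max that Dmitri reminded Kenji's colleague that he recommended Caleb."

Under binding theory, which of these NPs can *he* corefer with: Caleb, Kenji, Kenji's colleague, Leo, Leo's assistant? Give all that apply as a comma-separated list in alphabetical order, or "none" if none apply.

*he* is a pronoun; Principle B requires it to be free in its binding domain — the clause headed by 'recommended'.
— Caleb: object of the clause headed by 'recommended'; is c-commanded by the pronoun; coreference would bind this R-expression — blocked (Principle C).
— Kenji: possessor inside the object DP of the clause headed by 'reminded'; does not c-command the pronoun — Principle B does not apply; allowed.
— Kenji's colleague: object of the clause headed by 'reminded'; c-commands the pronoun but lies outside its binding domain — allowed.
— Leo: possessor inside the subject DP of the clause headed by 'convinced'; does not c-command the pronoun — Principle B does not apply; allowed.
— Leo's assistant: subject of the clause headed by 'convinced'; c-commands the pronoun but lies outside its binding domain — allowed.

Kenji, Kenji's colleague, Leo, Leo's assistant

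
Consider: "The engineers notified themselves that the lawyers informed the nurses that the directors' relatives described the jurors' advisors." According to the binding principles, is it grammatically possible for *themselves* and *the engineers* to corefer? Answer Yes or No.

Yes

*themselves* is a reflexive; Principle A requires it to be bound within its binding domain — the matrix clause.
— the engineers: subject of the matrix clause; c-commands the reflexive within its binding domain — allowed (Principle A).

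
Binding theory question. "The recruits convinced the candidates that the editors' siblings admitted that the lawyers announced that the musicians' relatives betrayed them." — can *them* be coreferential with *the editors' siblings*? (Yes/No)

*them* is a pronoun; Principle B requires it to be free in its binding domain — the clause headed by 'betrayed'.
— the editors' siblings: subject of the clause headed by 'admitted'; c-commands the pronoun but lies outside its binding domain — allowed.

Yes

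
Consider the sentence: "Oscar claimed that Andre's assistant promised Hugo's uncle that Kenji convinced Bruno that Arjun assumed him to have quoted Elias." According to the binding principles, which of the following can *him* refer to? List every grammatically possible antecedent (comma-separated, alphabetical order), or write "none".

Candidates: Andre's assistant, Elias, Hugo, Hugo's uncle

Andre's assistant, Hugo, Hugo's uncle

*him* is a pronoun; Principle B requires it to be free in its binding domain — the clause headed by 'assumed'.
— Andre's assistant: subject of the clause headed by 'promised'; c-commands the pronoun but lies outside its binding domain — allowed.
— Elias: object of the clause headed by 'quoted'; is c-commanded by the pronoun; coreference would bind this R-expression — blocked (Principle C).
— Hugo: possessor inside the object DP of the clause headed by 'promised'; does not c-command the pronoun — Principle B does not apply; allowed.
— Hugo's uncle: object of the clause headed by 'promised'; c-commands the pronoun but lies outside its binding domain — allowed.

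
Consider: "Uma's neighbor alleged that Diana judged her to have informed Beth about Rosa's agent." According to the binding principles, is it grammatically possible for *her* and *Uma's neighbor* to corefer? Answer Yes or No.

*her* is a pronoun; Principle B requires it to be free in its binding domain — the clause headed by 'judged'.
— Uma's neighbor: subject of the matrix clause; c-commands the pronoun but lies outside its binding domain — allowed.

Yes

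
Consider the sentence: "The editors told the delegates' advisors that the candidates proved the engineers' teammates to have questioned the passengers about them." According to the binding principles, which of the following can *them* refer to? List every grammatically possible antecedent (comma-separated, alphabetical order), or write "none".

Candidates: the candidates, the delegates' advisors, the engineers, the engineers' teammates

the candidates, the delegates' advisors, the engineers

*them* is a pronoun; Principle B requires it to be free in its binding domain — the clause headed by 'questioned'.
— the candidates: subject of the clause headed by 'proved'; c-commands the pronoun but lies outside its binding domain — allowed.
— the delegates' advisors: object of the matrix clause; c-commands the pronoun but lies outside its binding domain — allowed.
— the engineers: possessor inside the subject DP of the clause headed by 'questioned'; does not c-command the pronoun — Principle B does not apply; allowed.
— the engineers' teammates: subject of the clause headed by 'questioned'; c-commands the pronoun within its binding domain — blocked (Principle B).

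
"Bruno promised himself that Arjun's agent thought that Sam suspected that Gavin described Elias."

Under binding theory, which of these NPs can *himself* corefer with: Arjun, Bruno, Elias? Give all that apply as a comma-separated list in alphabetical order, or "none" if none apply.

Bruno

*himself* is a reflexive; Principle A requires it to be bound within its binding domain — the matrix clause.
— Arjun: possessor inside the subject DP of the clause headed by 'thought'; does not c-command the reflexive — cannot bind it (Principle A).
— Bruno: subject of the matrix clause; c-commands the reflexive within its binding domain — allowed (Principle A).
— Elias: object of the clause headed by 'described'; does not c-command the reflexive — cannot bind it (Principle A).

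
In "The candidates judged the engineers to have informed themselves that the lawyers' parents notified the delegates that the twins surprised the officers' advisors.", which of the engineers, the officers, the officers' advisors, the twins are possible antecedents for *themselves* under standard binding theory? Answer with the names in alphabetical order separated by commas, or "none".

the engineers

*themselves* is a reflexive; Principle A requires it to be bound within its binding domain — the clause headed by 'informed'.
— the engineers: subject of the clause headed by 'informed'; c-commands the reflexive within its binding domain — allowed (Principle A).
— the officers: possessor inside the object DP of the clause headed by 'surprised'; does not c-command the reflexive — cannot bind it (Principle A).
— the officers' advisors: object of the clause headed by 'surprised'; does not c-command the reflexive — cannot bind it (Principle A).
— the twins: subject of the clause headed by 'surprised'; does not c-command the reflexive — cannot bind it (Principle A).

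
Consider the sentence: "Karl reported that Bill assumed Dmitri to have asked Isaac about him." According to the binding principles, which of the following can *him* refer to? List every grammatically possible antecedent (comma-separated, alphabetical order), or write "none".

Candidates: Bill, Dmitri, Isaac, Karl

*him* is a pronoun; Principle B requires it to be free in its binding domain — the clause headed by 'asked'.
— Bill: subject of the clause headed by 'assumed'; c-commands the pronoun but lies outside its binding domain — allowed.
— Dmitri: subject of the clause headed by 'asked'; c-commands the pronoun within its binding domain — blocked (Principle B).
— Isaac: object of the clause headed by 'asked'; c-commands the pronoun within its binding domain — blocked (Principle B).
— Karl: subject of the matrix clause; c-commands the pronoun but lies outside its binding domain — allowed.

Bill, Karl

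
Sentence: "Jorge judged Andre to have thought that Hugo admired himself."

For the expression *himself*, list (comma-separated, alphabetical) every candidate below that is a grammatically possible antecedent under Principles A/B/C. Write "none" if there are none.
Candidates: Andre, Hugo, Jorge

Hugo

*himself* is a reflexive; Principle A requires it to be bound within its binding domain — the clause headed by 'admired'.
— Andre: subject of the clause headed by 'thought'; c-commands the reflexive but lies outside its binding domain — cannot bind it (Principle A).
— Hugo: subject of the clause headed by 'admired'; c-commands the reflexive within its binding domain — allowed (Principle A).
— Jorge: subject of the matrix clause; c-commands the reflexive but lies outside its binding domain — cannot bind it (Principle A).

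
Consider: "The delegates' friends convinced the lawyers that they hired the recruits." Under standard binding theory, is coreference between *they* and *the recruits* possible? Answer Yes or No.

No

*the recruits* is an R-expression; Principle C requires it to be free (not bound by any c-commanding expression).
— they: subject of the clause headed by 'hired'; the pronoun c-commands the R-expression — coreference blocked (Principle C).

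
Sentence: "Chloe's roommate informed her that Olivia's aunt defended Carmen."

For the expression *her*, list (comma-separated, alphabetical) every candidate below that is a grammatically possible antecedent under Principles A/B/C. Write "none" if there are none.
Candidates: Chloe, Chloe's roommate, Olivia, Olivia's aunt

*her* is a pronoun; Principle B requires it to be free in its binding domain — the matrix clause.
— Chloe: possessor inside the subject DP of the matrix clause; does not c-command the pronoun — Principle B does not apply; allowed.
— Chloe's roommate: subject of the matrix clause; c-commands the pronoun within its binding domain — blocked (Principle B).
— Olivia: possessor inside the subject DP of the clause headed by 'defended'; is c-commanded by the pronoun; coreference would bind this R-expression — blocked (Principle C).
— Olivia's aunt: subject of the clause headed by 'defended'; is c-commanded by the pronoun; coreference would bind this R-expression — blocked (Principle C).

Chloe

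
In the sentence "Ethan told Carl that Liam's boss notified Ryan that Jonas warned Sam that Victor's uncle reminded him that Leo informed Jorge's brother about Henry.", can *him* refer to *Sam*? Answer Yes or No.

Yes

*him* is a pronoun; Principle B requires it to be free in its binding domain — the clause headed by 'reminded'.
— Sam: object of the clause headed by 'warned'; c-commands the pronoun but lies outside its binding domain — allowed.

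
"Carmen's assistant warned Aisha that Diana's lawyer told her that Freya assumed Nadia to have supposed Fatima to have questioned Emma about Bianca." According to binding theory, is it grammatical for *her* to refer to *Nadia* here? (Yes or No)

No

*Nadia* is an R-expression; Principle C requires it to be free (not bound by any c-commanding expression).
— her: object of the clause headed by 'told'; the pronoun c-commands the R-expression — coreference blocked (Principle C).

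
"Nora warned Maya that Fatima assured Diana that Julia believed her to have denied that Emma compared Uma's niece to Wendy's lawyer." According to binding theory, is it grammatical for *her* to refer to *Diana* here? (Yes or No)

Yes

*Diana* is an R-expression; Principle C requires it to be free (not bound by any c-commanding expression).
— her: subject of the clause headed by 'denied'; the pronoun does not c-command the R-expression — coreference allowed.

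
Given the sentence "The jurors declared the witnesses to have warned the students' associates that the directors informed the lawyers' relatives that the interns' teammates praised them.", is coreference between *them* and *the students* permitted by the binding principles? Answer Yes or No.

Yes

*them* is a pronoun; Principle B requires it to be free in its binding domain — the clause headed by 'praised'.
— the students: possessor inside the object DP of the clause headed by 'warned'; does not c-command the pronoun — Principle B does not apply; allowed.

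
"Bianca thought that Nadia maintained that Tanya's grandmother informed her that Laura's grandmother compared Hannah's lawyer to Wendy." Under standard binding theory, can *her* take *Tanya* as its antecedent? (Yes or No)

Yes

*her* is a pronoun; Principle B requires it to be free in its binding domain — the clause headed by 'informed'.
— Tanya: possessor inside the subject DP of the clause headed by 'informed'; does not c-command the pronoun — Principle B does not apply; allowed.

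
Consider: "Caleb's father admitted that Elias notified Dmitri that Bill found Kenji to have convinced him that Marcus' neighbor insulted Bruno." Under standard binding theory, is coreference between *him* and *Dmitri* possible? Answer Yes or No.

Yes

*Dmitri* is an R-expression; Principle C requires it to be free (not bound by any c-commanding expression).
— him: object of the clause headed by 'convinced'; the pronoun does not c-command the R-expression — coreference allowed.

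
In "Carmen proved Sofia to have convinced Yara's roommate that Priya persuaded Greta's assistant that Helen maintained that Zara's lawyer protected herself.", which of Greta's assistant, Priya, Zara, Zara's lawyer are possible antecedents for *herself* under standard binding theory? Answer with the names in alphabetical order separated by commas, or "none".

*herself* is a reflexive; Principle A requires it to be bound within its binding domain — the clause headed by 'protected'.
— Greta's assistant: object of the clause headed by 'persuaded'; c-commands the reflexive but lies outside its binding domain — cannot bind it (Principle A).
— Priya: subject of the clause headed by 'persuaded'; c-commands the reflexive but lies outside its binding domain — cannot bind it (Principle A).
— Zara: possessor inside the subject DP of the clause headed by 'protected'; does not c-command the reflexive — cannot bind it (Principle A).
— Zara's lawyer: subject of the clause headed by 'protected'; c-commands the reflexive within its binding domain — allowed (Principle A).

Zara's lawyer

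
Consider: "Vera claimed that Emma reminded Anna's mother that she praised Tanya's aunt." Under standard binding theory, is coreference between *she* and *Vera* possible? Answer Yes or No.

*Vera* is an R-expression; Principle C requires it to be free (not bound by any c-commanding expression).
— she: subject of the clause headed by 'praised'; the pronoun does not c-command the R-expression — coreference allowed.

Yes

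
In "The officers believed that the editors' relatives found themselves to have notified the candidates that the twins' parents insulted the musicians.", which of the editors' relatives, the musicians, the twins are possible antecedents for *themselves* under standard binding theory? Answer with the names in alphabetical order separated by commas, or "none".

the editors' relatives

*themselves* is a reflexive; Principle A requires it to be bound within its binding domain — the clause headed by 'found'.
— the editors' relatives: subject of the clause headed by 'found'; c-commands the reflexive within its binding domain — allowed (Principle A).
— the musicians: object of the clause headed by 'insulted'; does not c-command the reflexive — cannot bind it (Principle A).
— the twins: possessor inside the subject DP of the clause headed by 'insulted'; does not c-command the reflexive — cannot bind it (Principle A).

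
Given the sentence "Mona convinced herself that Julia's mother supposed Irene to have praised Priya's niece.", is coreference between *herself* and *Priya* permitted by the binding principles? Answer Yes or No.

*herself* is a reflexive; Principle A requires it to be bound within its binding domain — the matrix clause.
— Priya: possessor inside the object DP of the clause headed by 'praised'; does not c-command the reflexive — cannot bind it (Principle A).

No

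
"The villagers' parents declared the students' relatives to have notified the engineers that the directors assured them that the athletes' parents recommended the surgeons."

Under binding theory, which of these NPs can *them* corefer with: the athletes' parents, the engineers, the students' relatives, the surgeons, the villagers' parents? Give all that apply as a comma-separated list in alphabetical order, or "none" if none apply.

*them* is a pronoun; Principle B requires it to be free in its binding domain — the clause headed by 'assured'.
— the athletes' parents: subject of the clause headed by 'recommended'; is c-commanded by the pronoun; coreference would bind this R-expression — blocked (Principle C).
— the engineers: object of the clause headed by 'notified'; c-commands the pronoun but lies outside its binding domain — allowed.
— the students' relatives: subject of the clause headed by 'notified'; c-commands the pronoun but lies outside its binding domain — allowed.
— the surgeons: object of the clause headed by 'recommended'; is c-commanded by the pronoun; coreference would bind this R-expression — blocked (Principle C).
— the villagers' parents: subject of the matrix clause; c-commands the pronoun but lies outside its binding domain — allowed.

the engineers, the students' relatives, the villagers' parents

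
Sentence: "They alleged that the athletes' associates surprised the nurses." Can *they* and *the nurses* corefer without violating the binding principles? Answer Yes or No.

No

*the nurses* is an R-expression; Principle C requires it to be free (not bound by any c-commanding expression).
— they: subject of the matrix clause; the pronoun c-commands the R-expression — coreference blocked (Principle C).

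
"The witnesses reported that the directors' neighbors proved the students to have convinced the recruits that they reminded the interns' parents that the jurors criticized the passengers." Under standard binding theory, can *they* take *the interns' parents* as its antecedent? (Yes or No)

No

*they* is a pronoun; Principle B requires it to be free in its binding domain — the clause headed by 'reminded'.
— the interns' parents: object of the clause headed by 'reminded'; is c-commanded by the pronoun; coreference would bind this R-expression — blocked (Principle C).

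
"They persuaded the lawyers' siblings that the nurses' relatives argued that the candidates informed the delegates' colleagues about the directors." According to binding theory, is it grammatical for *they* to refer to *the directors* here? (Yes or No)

No

*the directors* is an R-expression; Principle C requires it to be free (not bound by any c-commanding expression).
— they: subject of the matrix clause; the pronoun c-commands the R-expression — coreference blocked (Principle C).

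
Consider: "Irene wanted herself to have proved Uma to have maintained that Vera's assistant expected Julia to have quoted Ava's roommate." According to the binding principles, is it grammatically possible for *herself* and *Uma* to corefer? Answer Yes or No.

No

*herself* is a reflexive; Principle A requires it to be bound within its binding domain — the matrix clause.
— Uma: subject of the clause headed by 'maintained'; does not c-command the reflexive — cannot bind it (Principle A).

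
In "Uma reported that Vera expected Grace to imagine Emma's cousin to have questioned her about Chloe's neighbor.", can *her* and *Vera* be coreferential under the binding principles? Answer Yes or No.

Yes

*Vera* is an R-expression; Principle C requires it to be free (not bound by any c-commanding expression).
— her: object of the clause headed by 'questioned'; the pronoun does not c-command the R-expression — coreference allowed.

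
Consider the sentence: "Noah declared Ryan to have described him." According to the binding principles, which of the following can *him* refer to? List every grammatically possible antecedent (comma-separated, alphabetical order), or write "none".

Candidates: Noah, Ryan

*him* is a pronoun; Principle B requires it to be free in its binding domain — the clause headed by 'described'.
— Noah: subject of the matrix clause; c-commands the pronoun but lies outside its binding domain — allowed.
— Ryan: subject of the clause headed by 'described'; c-commands the pronoun within its binding domain — blocked (Principle B).

Noah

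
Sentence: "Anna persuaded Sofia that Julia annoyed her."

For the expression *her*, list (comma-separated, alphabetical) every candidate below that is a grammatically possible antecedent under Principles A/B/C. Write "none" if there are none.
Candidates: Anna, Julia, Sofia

*her* is a pronoun; Principle B requires it to be free in its binding domain — the clause headed by 'annoyed'.
— Anna: subject of the matrix clause; c-commands the pronoun but lies outside its binding domain — allowed.
— Julia: subject of the clause headed by 'annoyed'; c-commands the pronoun within its binding domain — blocked (Principle B).
— Sofia: object of the matrix clause; c-commands the pronoun but lies outside its binding domain — allowed.

Anna, Sofia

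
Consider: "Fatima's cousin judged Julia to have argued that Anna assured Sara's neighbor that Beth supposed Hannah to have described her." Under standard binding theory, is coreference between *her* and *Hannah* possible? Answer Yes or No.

No

*Hannah* is an R-expression; Principle C requires it to be free (not bound by any c-commanding expression).
— her: object of the clause headed by 'described'; the R-expression locally c-commands the pronoun — coreference blocked (Principle B on the pronoun).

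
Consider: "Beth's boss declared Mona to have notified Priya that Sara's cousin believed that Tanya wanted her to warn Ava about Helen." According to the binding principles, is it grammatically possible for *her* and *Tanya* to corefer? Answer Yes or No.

*her* is a pronoun; Principle B requires it to be free in its binding domain — the clause headed by 'wanted'.
— Tanya: subject of the clause headed by 'wanted'; c-commands the pronoun within its binding domain — blocked (Principle B).

No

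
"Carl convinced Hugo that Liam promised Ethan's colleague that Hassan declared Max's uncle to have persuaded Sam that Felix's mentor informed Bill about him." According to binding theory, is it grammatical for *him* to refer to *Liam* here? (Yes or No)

*Liam* is an R-expression; Principle C requires it to be free (not bound by any c-commanding expression).
— him: second object of the clause headed by 'informed'; the pronoun does not c-command the R-expression — coreference allowed.

Yes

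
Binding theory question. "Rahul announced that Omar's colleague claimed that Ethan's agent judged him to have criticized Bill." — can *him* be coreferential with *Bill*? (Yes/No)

*him* is a pronoun; Principle B requires it to be free in its binding domain — the clause headed by 'judged'.
— Bill: object of the clause headed by 'criticized'; is c-commanded by the pronoun; coreference would bind this R-expression — blocked (Principle C).

No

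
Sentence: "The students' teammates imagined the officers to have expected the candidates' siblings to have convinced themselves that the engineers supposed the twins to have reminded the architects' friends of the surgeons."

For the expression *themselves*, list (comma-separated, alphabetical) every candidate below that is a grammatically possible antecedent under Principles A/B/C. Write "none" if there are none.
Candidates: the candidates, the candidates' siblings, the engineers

the candidates' siblings

*themselves* is a reflexive; Principle A requires it to be bound within its binding domain — the clause headed by 'convinced'.
— the candidates: possessor inside the subject DP of the clause headed by 'convinced'; does not c-command the reflexive — cannot bind it (Principle A).
— the candidates' siblings: subject of the clause headed by 'convinced'; c-commands the reflexive within its binding domain — allowed (Principle A).
— the engineers: subject of the clause headed by 'supposed'; does not c-command the reflexive — cannot bind it (Principle A).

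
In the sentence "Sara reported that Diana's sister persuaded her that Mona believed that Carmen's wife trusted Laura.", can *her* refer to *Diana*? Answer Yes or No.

Yes

*her* is a pronoun; Principle B requires it to be free in its binding domain — the clause headed by 'persuaded'.
— Diana: possessor inside the subject DP of the clause headed by 'persuaded'; does not c-command the pronoun — Principle B does not apply; allowed.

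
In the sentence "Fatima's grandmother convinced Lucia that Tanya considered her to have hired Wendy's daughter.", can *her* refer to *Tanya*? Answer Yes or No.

*her* is a pronoun; Principle B requires it to be free in its binding domain — the clause headed by 'considered'.
— Tanya: subject of the clause headed by 'considered'; c-commands the pronoun within its binding domain — blocked (Principle B).

No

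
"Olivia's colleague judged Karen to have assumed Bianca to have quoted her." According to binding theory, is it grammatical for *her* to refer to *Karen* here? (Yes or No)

*Karen* is an R-expression; Principle C requires it to be free (not bound by any c-commanding expression).
— her: object of the clause headed by 'quoted'; the pronoun does not c-command the R-expression — coreference allowed.

Yes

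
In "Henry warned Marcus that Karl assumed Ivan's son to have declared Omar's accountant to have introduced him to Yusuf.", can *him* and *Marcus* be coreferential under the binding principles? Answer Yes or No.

Yes

*Marcus* is an R-expression; Principle C requires it to be free (not bound by any c-commanding expression).
— him: object of the clause headed by 'introduced'; the pronoun does not c-command the R-expression — coreference allowed.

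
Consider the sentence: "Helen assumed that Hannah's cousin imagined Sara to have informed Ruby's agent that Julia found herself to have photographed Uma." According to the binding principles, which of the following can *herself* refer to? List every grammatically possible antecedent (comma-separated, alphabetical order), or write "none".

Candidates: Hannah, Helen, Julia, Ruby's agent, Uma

Julia

*herself* is a reflexive; Principle A requires it to be bound within its binding domain — the clause headed by 'found'.
— Hannah: possessor inside the subject DP of the clause headed by 'imagined'; does not c-command the reflexive — cannot bind it (Principle A).
— Helen: subject of the matrix clause; c-commands the reflexive but lies outside its binding domain — cannot bind it (Principle A).
— Julia: subject of the clause headed by 'found'; c-commands the reflexive within its binding domain — allowed (Principle A).
— Ruby's agent: object of the clause headed by 'informed'; c-commands the reflexive but lies outside its binding domain — cannot bind it (Principle A).
— Uma: object of the clause headed by 'photographed'; does not c-command the reflexive — cannot bind it (Principle A).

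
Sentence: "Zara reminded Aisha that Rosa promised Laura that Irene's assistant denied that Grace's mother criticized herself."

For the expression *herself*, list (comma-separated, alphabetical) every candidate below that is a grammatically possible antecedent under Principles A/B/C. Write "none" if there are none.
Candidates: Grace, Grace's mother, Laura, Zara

*herself* is a reflexive; Principle A requires it to be bound within its binding domain — the clause headed by 'criticized'.
— Grace: possessor inside the subject DP of the clause headed by 'criticized'; does not c-command the reflexive — cannot bind it (Principle A).
— Grace's mother: subject of the clause headed by 'criticized'; c-commands the reflexive within its binding domain — allowed (Principle A).
— Laura: object of the clause headed by 'promised'; c-commands the reflexive but lies outside its binding domain — cannot bind it (Principle A).
— Zara: subject of the matrix clause; c-commands the reflexive but lies outside its binding domain — cannot bind it (Principle A).

Grace's mother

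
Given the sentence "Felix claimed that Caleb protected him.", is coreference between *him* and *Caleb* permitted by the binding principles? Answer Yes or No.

No

*him* is a pronoun; Principle B requires it to be free in its binding domain — the clause headed by 'protected'.
— Caleb: subject of the clause headed by 'protected'; c-commands the pronoun within its binding domain — blocked (Principle B).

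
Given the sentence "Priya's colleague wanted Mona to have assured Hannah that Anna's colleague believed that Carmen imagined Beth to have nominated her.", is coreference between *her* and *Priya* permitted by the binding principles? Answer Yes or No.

*her* is a pronoun; Principle B requires it to be free in its binding domain — the clause headed by 'nominated'.
— Priya: possessor inside the subject DP of the matrix clause; does not c-command the pronoun — Principle B does not apply; allowed.

Yes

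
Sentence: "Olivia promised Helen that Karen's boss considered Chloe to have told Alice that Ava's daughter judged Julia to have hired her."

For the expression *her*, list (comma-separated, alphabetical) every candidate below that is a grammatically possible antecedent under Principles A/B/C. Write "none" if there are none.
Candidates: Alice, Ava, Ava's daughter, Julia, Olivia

Alice, Ava, Ava's daughter, Olivia

*her* is a pronoun; Principle B requires it to be free in its binding domain — the clause headed by 'hired'.
— Alice: object of the clause headed by 'told'; c-commands the pronoun but lies outside its binding domain — allowed.
— Ava: possessor inside the subject DP of the clause headed by 'judged'; does not c-command the pronoun — Principle B does not apply; allowed.
— Ava's daughter: subject of the clause headed by 'judged'; c-commands the pronoun but lies outside its binding domain — allowed.
— Julia: subject of the clause headed by 'hired'; c-commands the pronoun within its binding domain — blocked (Principle B).
— Olivia: subject of the matrix clause; c-commands the pronoun but lies outside its binding domain — allowed.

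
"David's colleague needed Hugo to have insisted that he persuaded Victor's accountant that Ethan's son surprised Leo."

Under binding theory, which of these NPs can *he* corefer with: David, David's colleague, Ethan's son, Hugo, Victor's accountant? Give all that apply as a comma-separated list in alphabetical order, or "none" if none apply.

*he* is a pronoun; Principle B requires it to be free in its binding domain — the clause headed by 'persuaded'.
— David: possessor inside the subject DP of the matrix clause; does not c-command the pronoun — Principle B does not apply; allowed.
— David's colleague: subject of the matrix clause; c-commands the pronoun but lies outside its binding domain — allowed.
— Ethan's son: subject of the clause headed by 'surprised'; is c-commanded by the pronoun; coreference would bind this R-expression — blocked (Principle C).
— Hugo: subject of the clause headed by 'insisted'; c-commands the pronoun but lies outside its binding domain — allowed.
— Victor's accountant: object of the clause headed by 'persuaded'; is c-commanded by the pronoun; coreference would bind this R-expression — blocked (Principle C).

David, David's colleague, Hugo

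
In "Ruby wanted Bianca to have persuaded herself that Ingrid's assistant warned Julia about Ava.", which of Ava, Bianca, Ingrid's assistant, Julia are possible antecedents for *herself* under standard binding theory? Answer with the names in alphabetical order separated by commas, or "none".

*herself* is a reflexive; Principle A requires it to be bound within its binding domain — the clause headed by 'persuaded'.
— Ava: second object of the clause headed by 'warned'; does not c-command the reflexive — cannot bind it (Principle A).
— Bianca: subject of the clause headed by 'persuaded'; c-commands the reflexive within its binding domain — allowed (Principle A).
— Ingrid's assistant: subject of the clause headed by 'warned'; does not c-command the reflexive — cannot bind it (Principle A).
— Julia: object of the clause headed by 'warned'; does not c-command the reflexive — cannot bind it (Principle A).

Bianca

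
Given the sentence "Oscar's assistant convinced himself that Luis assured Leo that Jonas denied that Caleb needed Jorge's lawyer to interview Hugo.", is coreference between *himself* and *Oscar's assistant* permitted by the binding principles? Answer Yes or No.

Yes

*himself* is a reflexive; Principle A requires it to be bound within its binding domain — the matrix clause.
— Oscar's assistant: subject of the matrix clause; c-commands the reflexive within its binding domain — allowed (Principle A).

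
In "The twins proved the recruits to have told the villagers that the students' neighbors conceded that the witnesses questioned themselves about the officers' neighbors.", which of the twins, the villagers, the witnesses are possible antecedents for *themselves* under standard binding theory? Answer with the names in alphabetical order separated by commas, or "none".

*themselves* is a reflexive; Principle A requires it to be bound within its binding domain — the clause headed by 'questioned'.
— the twins: subject of the matrix clause; c-commands the reflexive but lies outside its binding domain — cannot bind it (Principle A).
— the villagers: object of the clause headed by 'told'; c-commands the reflexive but lies outside its binding domain — cannot bind it (Principle A).
— the witnesses: subject of the clause headed by 'questioned'; c-commands the reflexive within its binding domain — allowed (Principle A).

the witnesses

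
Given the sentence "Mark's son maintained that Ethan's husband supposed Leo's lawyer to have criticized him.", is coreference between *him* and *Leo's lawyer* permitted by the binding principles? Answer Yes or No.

No

*him* is a pronoun; Principle B requires it to be free in its binding domain — the clause headed by 'criticized'.
— Leo's lawyer: subject of the clause headed by 'criticized'; c-commands the pronoun within its binding domain — blocked (Principle B).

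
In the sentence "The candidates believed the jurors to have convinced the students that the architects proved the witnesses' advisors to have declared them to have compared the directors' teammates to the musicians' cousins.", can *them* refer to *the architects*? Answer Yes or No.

*them* is a pronoun; Principle B requires it to be free in its binding domain — the clause headed by 'declared'.
— the architects: subject of the clause headed by 'proved'; c-commands the pronoun but lies outside its binding domain — allowed.

Yes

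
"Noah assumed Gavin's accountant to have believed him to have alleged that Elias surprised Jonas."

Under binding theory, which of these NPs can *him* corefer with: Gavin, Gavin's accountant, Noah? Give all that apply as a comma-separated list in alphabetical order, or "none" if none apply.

*him* is a pronoun; Principle B requires it to be free in its binding domain — the clause headed by 'believed'.
— Gavin: possessor inside the subject DP of the clause headed by 'believed'; does not c-command the pronoun — Principle B does not apply; allowed.
— Gavin's accountant: subject of the clause headed by 'believed'; c-commands the pronoun within its binding domain — blocked (Principle B).
— Noah: subject of the matrix clause; c-commands the pronoun but lies outside its binding domain — allowed.

Gavin, Noah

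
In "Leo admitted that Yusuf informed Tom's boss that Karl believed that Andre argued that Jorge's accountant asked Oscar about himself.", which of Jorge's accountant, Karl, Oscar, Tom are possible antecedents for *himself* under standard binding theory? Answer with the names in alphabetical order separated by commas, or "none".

*himself* is a reflexive; Principle A requires it to be bound within its binding domain — the clause headed by 'asked'.
— Jorge's accountant: subject of the clause headed by 'asked'; c-commands the reflexive within its binding domain — allowed (Principle A).
— Karl: subject of the clause headed by 'believed'; c-commands the reflexive but lies outside its binding domain — cannot bind it (Principle A).
— Oscar: object of the clause headed by 'asked'; c-commands the reflexive within its binding domain — allowed (Principle A).
— Tom: possessor inside the object DP of the clause headed by 'informed'; does not c-command the reflexive — cannot bind it (Principle A).

Jorge's accountant, Oscar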